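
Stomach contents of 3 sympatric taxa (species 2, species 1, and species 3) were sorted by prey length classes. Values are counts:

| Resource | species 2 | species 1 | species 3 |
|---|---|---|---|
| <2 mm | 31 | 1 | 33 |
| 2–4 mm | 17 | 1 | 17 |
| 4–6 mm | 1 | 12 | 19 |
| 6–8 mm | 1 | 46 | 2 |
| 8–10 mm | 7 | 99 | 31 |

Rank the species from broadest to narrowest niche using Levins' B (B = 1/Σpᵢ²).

species 3 > species 2 > species 1

Proportions for species 2 (n=57): 31/57=0.5439, 17/57=0.2982, 1/57=0.0175, 1/57=0.0175, 7/57=0.1228
Proportions for species 1 (n=159): 1/159=0.0063, 1/159=0.0063, 12/159=0.0755, 46/159=0.2893, 99/159=0.6226
Proportions for species 3 (n=102): 33/102=0.3235, 17/102=0.1667, 19/102=0.1863, 2/102=0.0196, 31/102=0.3039
Σp_2ᵢ² = 0.5439² + 0.2982² + 0.0175² + 0.0175² + 0.1228² = 0.295827 + 0.088923 + 0.000306 + 0.000306 + 0.015080 = 0.400442
B_2 = 1 / 0.400442 = 2.4972
Σp_1ᵢ² = 0.0063² + 0.0063² + 0.0755² + 0.2893² + 0.6226² = 0.000040 + 0.000040 + 0.005700 + 0.083694 + 0.387631 = 0.477105
B_1 = 1 / 0.477105 = 2.0960
Σp_3ᵢ² = 0.3235² + 0.1667² + 0.1863² + 0.0196² + 0.3039² = 0.104652 + 0.027789 + 0.034708 + 0.000384 + 0.092355 = 0.259888
B_3 = 1 / 0.259888 = 3.8478
Ranking by B (broadest → narrowest): species 3 (3.85) > species 2 (2.50) > species 1 (2.10)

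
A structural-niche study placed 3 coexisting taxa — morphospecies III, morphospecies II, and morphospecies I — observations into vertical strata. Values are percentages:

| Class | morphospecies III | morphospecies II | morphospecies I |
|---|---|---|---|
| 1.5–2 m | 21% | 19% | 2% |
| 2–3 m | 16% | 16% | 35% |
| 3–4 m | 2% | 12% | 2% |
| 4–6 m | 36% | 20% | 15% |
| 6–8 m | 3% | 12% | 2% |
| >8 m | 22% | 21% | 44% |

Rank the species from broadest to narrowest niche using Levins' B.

Convert percentages to proportions (divide by 100).
Σp_IIIᵢ² = 0.21² + 0.16² + 0.02² + 0.36² + 0.03² + 0.22² = 0.0441 + 0.0256 + 0.0004 + 0.1296 + 0.0009 + 0.0484 = 0.2490
B_III = 1 / 0.2490 = 4.0161
Σp_IIᵢ² = 0.19² + 0.16² + 0.12² + 0.20² + 0.12² + 0.21² = 0.0361 + 0.0256 + 0.0144 + 0.0400 + 0.0144 + 0.0441 = 0.1746
B_II = 1 / 0.1746 = 5.7274
Σp_Iᵢ² = 0.02² + 0.35² + 0.02² + 0.15² + 0.02² + 0.44² = 0.0004 + 0.1225 + 0.0004 + 0.0225 + 0.0004 + 0.1936 = 0.3398
B_I = 1 / 0.3398 = 2.9429
Ranking by B (broadest → narrowest): morphospecies II (5.73) > morphospecies III (4.02) > morphospecies I (2.94)

morphospecies II > morphospecies III > morphospecies I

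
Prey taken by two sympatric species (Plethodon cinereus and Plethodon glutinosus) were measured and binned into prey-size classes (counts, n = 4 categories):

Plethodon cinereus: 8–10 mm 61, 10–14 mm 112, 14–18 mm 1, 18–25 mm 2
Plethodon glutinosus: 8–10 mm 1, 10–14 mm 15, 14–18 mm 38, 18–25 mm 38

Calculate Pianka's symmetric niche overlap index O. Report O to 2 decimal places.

0.26

Proportions for Plethodon cinereus (n=176): 61/176=0.3466, 112/176=0.6364, 1/176=0.0057, 2/176=0.0114
Proportions for Plethodon glutinosus (n=92): 1/92=0.0109, 15/92=0.1630, 38/92=0.4130, 38/92=0.4130
Σ p₁ᵢp₂ᵢ = 0.003778 + 0.103733 + 0.002354 + 0.004708 = 0.114573
Σp_1ᵢ² = 0.3466² + 0.6364² + 0.0057² + 0.0114² = 0.120132 + 0.405005 + 0.000032 + 0.000130 = 0.525299
Σp_2ᵢ² = 0.0109² + 0.1630² + 0.4130² + 0.4130² = 0.000119 + 0.026569 + 0.170569 + 0.170569 = 0.367826
O = 0.114573 / √(0.525299 × 0.367826) = 0.114573 / 0.4395664 = 0.2607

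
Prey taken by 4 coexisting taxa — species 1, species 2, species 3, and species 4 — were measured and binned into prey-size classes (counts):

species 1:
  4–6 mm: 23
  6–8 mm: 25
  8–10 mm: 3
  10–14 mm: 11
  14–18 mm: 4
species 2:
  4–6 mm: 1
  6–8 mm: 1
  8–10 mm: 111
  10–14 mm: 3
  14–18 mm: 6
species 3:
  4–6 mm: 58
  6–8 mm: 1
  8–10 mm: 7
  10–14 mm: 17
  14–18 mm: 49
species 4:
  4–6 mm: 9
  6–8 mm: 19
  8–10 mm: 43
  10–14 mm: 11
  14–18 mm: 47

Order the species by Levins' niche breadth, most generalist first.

species 4 > species 1 > species 3 > species 2

Proportions for species 1 (n=66): 23/66=0.3485, 25/66=0.3788, 3/66=0.0455, 11/66=0.1667, 4/66=0.0606
Proportions for species 2 (n=122): 1/122=0.0082, 1/122=0.0082, 111/122=0.9098, 3/122=0.0246, 6/122=0.0492
Proportions for species 3 (n=132): 58/132=0.4394, 1/132=0.0076, 7/132=0.0530, 17/132=0.1288, 49/132=0.3712
Proportions for species 4 (n=129): 9/129=0.0698, 19/129=0.1473, 43/129=0.3333, 11/129=0.0853, 47/129=0.3643
Σp_1ᵢ² = 0.3485² + 0.3788² + 0.0455² + 0.1667² + 0.0606² = 0.121452 + 0.143489 + 0.002070 + 0.027789 + 0.003672 = 0.298472
B_1 = 1 / 0.298472 = 3.3504
Σp_2ᵢ² = 0.0082² + 0.0082² + 0.9098² + 0.0246² + 0.0492² = 0.000067 + 0.000067 + 0.827736 + 0.000605 + 0.002421 = 0.830896
B_2 = 1 / 0.830896 = 1.2035
Σp_3ᵢ² = 0.4394² + 0.0076² + 0.0530² + 0.1288² + 0.3712² = 0.193072 + 0.000058 + 0.002809 + 0.016589 + 0.137789 = 0.350317
B_3 = 1 / 0.350317 = 2.8546
Σp_4ᵢ² = 0.0698² + 0.1473² + 0.3333² + 0.0853² + 0.3643² = 0.004872 + 0.021697 + 0.111089 + 0.007276 + 0.132714 = 0.277648
B_4 = 1 / 0.277648 = 3.6017
Ranking by B (broadest → narrowest): species 4 (3.60) > species 1 (3.35) > species 3 (2.85) > species 2 (1.20)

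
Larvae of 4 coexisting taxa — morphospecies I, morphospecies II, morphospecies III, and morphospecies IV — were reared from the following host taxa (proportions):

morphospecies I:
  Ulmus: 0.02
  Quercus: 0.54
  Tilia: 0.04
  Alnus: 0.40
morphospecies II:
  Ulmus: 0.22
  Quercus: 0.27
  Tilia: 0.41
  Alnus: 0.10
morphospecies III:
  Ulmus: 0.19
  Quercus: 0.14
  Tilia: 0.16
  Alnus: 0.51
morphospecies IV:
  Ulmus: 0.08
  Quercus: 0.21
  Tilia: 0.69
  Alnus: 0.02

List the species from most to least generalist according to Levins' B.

Σp_Iᵢ² = 0.02² + 0.54² + 0.04² + 0.40² = 0.0004 + 0.2916 + 0.0016 + 0.1600 = 0.4536
B_I = 1 / 0.4536 = 2.2046
Σp_IIᵢ² = 0.22² + 0.27² + 0.41² + 0.10² = 0.0484 + 0.0729 + 0.1681 + 0.0100 = 0.2994
B_II = 1 / 0.2994 = 3.3400
Σp_IIIᵢ² = 0.19² + 0.14² + 0.16² + 0.51² = 0.0361 + 0.0196 + 0.0256 + 0.2601 = 0.3414
B_III = 1 / 0.3414 = 2.9291
Σp_IVᵢ² = 0.08² + 0.21² + 0.69² + 0.02² = 0.0064 + 0.0441 + 0.4761 + 0.0004 = 0.5270
B_IV = 1 / 0.5270 = 1.8975
Ranking by B (broadest → narrowest): morphospecies II (3.34) > morphospecies III (2.93) > morphospecies I (2.20) > morphospecies IV (1.90)

morphospecies II > morphospecies III > morphospecies I > morphospecies IV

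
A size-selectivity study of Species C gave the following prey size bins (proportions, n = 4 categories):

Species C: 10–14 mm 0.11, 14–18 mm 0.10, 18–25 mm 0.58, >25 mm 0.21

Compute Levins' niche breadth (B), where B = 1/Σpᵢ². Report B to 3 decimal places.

Σpᵢ² = 0.11² + 0.10² + 0.58² + 0.21² = 0.0121 + 0.0100 + 0.3364 + 0.0441 = 0.4026
B = 1 / 0.4026 = 2.48385

2.484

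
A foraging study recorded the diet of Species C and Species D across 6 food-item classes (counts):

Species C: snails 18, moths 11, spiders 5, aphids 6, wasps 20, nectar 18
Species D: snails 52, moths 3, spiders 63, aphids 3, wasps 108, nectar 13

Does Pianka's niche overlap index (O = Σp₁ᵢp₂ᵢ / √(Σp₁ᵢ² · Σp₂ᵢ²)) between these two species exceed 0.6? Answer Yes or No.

Yes

Proportions for Species C (n=78): 18/78=0.2308, 11/78=0.1410, 5/78=0.0641, 6/78=0.0769, 20/78=0.2564, 18/78=0.2308
Proportions for Species D (n=242): 52/242=0.2149, 3/242=0.0124, 63/242=0.2603, 3/242=0.0124, 108/242=0.4463, 13/242=0.0537
Σ p₁ᵢp₂ᵢ = 0.049599 + 0.001748 + 0.016685 + 0.000954 + 0.114431 + 0.012394 = 0.195811
Σp_1ᵢ² = 0.2308² + 0.1410² + 0.0641² + 0.0769² + 0.2564² + 0.2308² = 0.053269 + 0.019881 + 0.004109 + 0.005914 + 0.065741 + 0.053269 = 0.202183
Σp_2ᵢ² = 0.2149² + 0.0124² + 0.2603² + 0.0124² + 0.4463² + 0.0537² = 0.046182 + 0.000154 + 0.067756 + 0.000154 + 0.199184 + 0.002884 = 0.316314
O = 0.195811 / √(0.202183 × 0.316314) = 0.195811 / 0.2528899 = 0.7743
O = 0.7743 > 0.6 → Yes.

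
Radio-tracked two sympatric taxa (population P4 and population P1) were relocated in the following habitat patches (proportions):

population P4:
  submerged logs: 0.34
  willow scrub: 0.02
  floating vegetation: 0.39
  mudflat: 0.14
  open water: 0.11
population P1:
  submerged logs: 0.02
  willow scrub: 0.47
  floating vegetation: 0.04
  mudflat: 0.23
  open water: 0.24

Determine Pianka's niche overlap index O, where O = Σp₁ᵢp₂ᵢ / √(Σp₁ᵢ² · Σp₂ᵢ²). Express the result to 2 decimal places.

0.29

Σ p₁ᵢp₂ᵢ = 0.0068 + 0.0094 + 0.0156 + 0.0322 + 0.0264 = 0.0904
Σp_1ᵢ² = 0.34² + 0.02² + 0.39² + 0.14² + 0.11² = 0.1156 + 0.0004 + 0.1521 + 0.0196 + 0.0121 = 0.2998
Σp_2ᵢ² = 0.02² + 0.47² + 0.04² + 0.23² + 0.24² = 0.0004 + 0.2209 + 0.0016 + 0.0529 + 0.0576 = 0.3334
O = 0.0904 / √(0.2998 × 0.3334) = 0.0904 / 0.31615 = 0.2859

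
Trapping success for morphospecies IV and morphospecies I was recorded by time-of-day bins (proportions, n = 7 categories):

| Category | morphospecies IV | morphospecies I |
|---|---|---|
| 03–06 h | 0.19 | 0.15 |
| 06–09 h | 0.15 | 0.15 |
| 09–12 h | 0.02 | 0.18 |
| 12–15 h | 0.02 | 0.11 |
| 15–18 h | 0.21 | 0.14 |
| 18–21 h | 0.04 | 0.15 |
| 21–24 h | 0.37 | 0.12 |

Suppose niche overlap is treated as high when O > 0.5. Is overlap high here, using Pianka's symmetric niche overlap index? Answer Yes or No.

Σ p₁ᵢp₂ᵢ = 0.0285 + 0.0225 + 0.0036 + 0.0022 + 0.0294 + 0.0060 + 0.0444 = 0.1366
Σp_1ᵢ² = 0.19² + 0.15² + 0.02² + 0.02² + 0.21² + 0.04² + 0.37² = 0.0361 + 0.0225 + 0.0004 + 0.0004 + 0.0441 + 0.0016 + 0.1369 = 0.2420
Σp_2ᵢ² = 0.15² + 0.15² + 0.18² + 0.11² + 0.14² + 0.15² + 0.12² = 0.0225 + 0.0225 + 0.0324 + 0.0121 + 0.0196 + 0.0225 + 0.0144 = 0.1460
O = 0.1366 / √(0.2420 × 0.1460) = 0.1366 / 0.18797 = 0.7267
O = 0.7267 > 0.5 → Yes.

Yes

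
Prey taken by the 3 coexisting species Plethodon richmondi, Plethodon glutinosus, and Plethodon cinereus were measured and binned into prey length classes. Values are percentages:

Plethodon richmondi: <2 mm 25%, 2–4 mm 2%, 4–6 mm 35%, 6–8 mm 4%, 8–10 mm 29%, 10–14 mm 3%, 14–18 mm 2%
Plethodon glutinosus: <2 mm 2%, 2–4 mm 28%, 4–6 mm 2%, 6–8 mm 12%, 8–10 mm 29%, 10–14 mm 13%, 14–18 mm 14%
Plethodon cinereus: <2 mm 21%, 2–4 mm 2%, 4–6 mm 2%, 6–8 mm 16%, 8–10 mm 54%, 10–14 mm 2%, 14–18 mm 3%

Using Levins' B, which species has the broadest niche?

Convert percentages to proportions (divide by 100).
Σp_richᵢ² = 0.25² + 0.02² + 0.35² + 0.04² + 0.29² + 0.03² + 0.02² = 0.0625 + 0.0004 + 0.1225 + 0.0016 + 0.0841 + 0.0009 + 0.0004 = 0.2724
B_rich = 1 / 0.2724 = 3.6711
Σp_glutᵢ² = 0.02² + 0.28² + 0.02² + 0.12² + 0.29² + 0.13² + 0.14² = 0.0004 + 0.0784 + 0.0004 + 0.0144 + 0.0841 + 0.0169 + 0.0196 = 0.2142
B_glut = 1 / 0.2142 = 4.6685
Σp_cineᵢ² = 0.21² + 0.02² + 0.02² + 0.16² + 0.54² + 0.02² + 0.03² = 0.0441 + 0.0004 + 0.0004 + 0.0256 + 0.2916 + 0.0004 + 0.0009 = 0.3634
B_cine = 1 / 0.3634 = 2.7518
Highest B → broadest niche (most generalist): Plethodon glutinosus (B = 4.67).

Plethodon glutinosus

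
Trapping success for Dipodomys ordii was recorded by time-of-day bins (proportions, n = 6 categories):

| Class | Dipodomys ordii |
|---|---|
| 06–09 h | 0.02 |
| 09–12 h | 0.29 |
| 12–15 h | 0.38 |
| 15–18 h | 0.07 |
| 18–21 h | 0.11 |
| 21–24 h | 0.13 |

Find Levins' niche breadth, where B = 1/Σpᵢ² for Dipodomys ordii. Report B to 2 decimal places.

3.81

Σpᵢ² = 0.02² + 0.29² + 0.38² + 0.07² + 0.11² + 0.13² = 0.0004 + 0.0841 + 0.1444 + 0.0049 + 0.0121 + 0.0169 = 0.2628
B = 1 / 0.2628 = 3.8052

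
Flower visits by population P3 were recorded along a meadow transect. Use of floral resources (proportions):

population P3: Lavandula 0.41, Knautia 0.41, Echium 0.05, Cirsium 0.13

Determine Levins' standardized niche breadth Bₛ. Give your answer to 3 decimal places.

Σpᵢ² = 0.41² + 0.41² + 0.05² + 0.13² = 0.1681 + 0.1681 + 0.0025 + 0.0169 = 0.3556
B = 1 / 0.3556 = 2.81215
Bₛ = (B − 1)/(n − 1) = (2.81215 − 1)/(4 − 1) = 1.81215/3 = 0.60405

0.604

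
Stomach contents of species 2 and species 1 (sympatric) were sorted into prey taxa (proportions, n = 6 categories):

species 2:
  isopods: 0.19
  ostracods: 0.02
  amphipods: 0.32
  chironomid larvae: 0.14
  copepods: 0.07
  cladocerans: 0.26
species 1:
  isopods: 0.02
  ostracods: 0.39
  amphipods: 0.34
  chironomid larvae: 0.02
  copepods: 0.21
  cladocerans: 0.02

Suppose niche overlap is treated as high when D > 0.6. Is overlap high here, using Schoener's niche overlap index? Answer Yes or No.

No

Σ|p₁ᵢ − p₂ᵢ| = 0.17 + 0.37 + 0.02 + 0.12 + 0.14 + 0.24 = 1.06
D = 1 − ½ × 1.06 = 1 − 0.530 = 0.4700
D = 0.4700 < 0.6 → No.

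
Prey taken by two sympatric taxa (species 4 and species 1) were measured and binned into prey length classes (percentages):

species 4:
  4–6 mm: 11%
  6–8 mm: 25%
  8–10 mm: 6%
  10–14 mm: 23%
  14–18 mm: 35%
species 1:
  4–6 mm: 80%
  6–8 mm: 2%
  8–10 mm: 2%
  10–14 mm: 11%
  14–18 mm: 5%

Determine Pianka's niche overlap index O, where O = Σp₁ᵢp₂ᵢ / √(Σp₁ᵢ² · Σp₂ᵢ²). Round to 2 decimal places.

0.34

Convert percentages to proportions (divide by 100).
Σ p₁ᵢp₂ᵢ = 0.0880 + 0.0050 + 0.0012 + 0.0253 + 0.0175 = 0.1370
Σp_1ᵢ² = 0.11² + 0.25² + 0.06² + 0.23² + 0.35² = 0.0121 + 0.0625 + 0.0036 + 0.0529 + 0.1225 = 0.2536
Σp_2ᵢ² = 0.80² + 0.02² + 0.02² + 0.11² + 0.05² = 0.6400 + 0.0004 + 0.0004 + 0.0121 + 0.0025 = 0.6554
O = 0.1370 / √(0.2536 × 0.6554) = 0.1370 / 0.40769 = 0.3360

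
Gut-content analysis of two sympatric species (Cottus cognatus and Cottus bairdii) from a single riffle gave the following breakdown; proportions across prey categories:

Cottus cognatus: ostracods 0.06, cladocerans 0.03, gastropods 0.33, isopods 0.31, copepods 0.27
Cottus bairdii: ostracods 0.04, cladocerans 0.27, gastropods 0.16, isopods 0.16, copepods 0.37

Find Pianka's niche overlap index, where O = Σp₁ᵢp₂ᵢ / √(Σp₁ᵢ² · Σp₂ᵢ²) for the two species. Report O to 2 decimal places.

Σ p₁ᵢp₂ᵢ = 0.0024 + 0.0081 + 0.0528 + 0.0496 + 0.0999 = 0.2128
Σp_1ᵢ² = 0.06² + 0.03² + 0.33² + 0.31² + 0.27² = 0.0036 + 0.0009 + 0.1089 + 0.0961 + 0.0729 = 0.2824
Σp_2ᵢ² = 0.04² + 0.27² + 0.16² + 0.16² + 0.37² = 0.0016 + 0.0729 + 0.0256 + 0.0256 + 0.1369 = 0.2626
O = 0.2128 / √(0.2824 × 0.2626) = 0.2128 / 0.27232 = 0.7814

0.78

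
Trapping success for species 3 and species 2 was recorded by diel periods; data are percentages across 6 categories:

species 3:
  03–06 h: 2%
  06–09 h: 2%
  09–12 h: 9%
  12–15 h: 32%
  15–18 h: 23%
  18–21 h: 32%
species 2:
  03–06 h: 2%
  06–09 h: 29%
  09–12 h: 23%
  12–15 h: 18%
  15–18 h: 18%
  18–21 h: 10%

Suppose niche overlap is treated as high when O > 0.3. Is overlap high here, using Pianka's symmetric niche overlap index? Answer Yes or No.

Convert percentages to proportions (divide by 100).
Σ p₁ᵢp₂ᵢ = 0.0004 + 0.0058 + 0.0207 + 0.0576 + 0.0414 + 0.0320 = 0.1579
Σp_1ᵢ² = 0.02² + 0.02² + 0.09² + 0.32² + 0.23² + 0.32² = 0.0004 + 0.0004 + 0.0081 + 0.1024 + 0.0529 + 0.1024 = 0.2666
Σp_2ᵢ² = 0.02² + 0.29² + 0.23² + 0.18² + 0.18² + 0.10² = 0.0004 + 0.0841 + 0.0529 + 0.0324 + 0.0324 + 0.0100 = 0.2122
O = 0.1579 / √(0.2666 × 0.2122) = 0.1579 / 0.23785 = 0.6639
O = 0.6639 > 0.3 → Yes.

Yes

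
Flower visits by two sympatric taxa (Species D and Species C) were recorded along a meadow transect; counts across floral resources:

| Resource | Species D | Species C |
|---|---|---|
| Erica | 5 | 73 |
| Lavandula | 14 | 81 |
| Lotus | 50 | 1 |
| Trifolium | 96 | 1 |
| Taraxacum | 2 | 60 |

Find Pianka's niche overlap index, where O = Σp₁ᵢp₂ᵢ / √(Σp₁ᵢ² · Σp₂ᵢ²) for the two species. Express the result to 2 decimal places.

0.13

Proportions for Species D (n=167): 5/167=0.0299, 14/167=0.0838, 50/167=0.2994, 96/167=0.5749, 2/167=0.0120
Proportions for Species C (n=216): 73/216=0.3380, 81/216=0.3750, 1/216=0.0046, 1/216=0.0046, 60/216=0.2778
Σ p₁ᵢp₂ᵢ = 0.010106 + 0.031425 + 0.001377 + 0.002645 + 0.003334 = 0.048887
Σp_1ᵢ² = 0.0299² + 0.0838² + 0.2994² + 0.5749² + 0.0120² = 0.000894 + 0.007022 + 0.089640 + 0.330510 + 0.000144 = 0.428210
Σp_2ᵢ² = 0.3380² + 0.3750² + 0.0046² + 0.0046² + 0.2778² = 0.114244 + 0.140625 + 0.000021 + 0.000021 + 0.077173 = 0.332084
O = 0.048887 / √(0.428210 × 0.332084) = 0.048887 / 0.3770964 = 0.1296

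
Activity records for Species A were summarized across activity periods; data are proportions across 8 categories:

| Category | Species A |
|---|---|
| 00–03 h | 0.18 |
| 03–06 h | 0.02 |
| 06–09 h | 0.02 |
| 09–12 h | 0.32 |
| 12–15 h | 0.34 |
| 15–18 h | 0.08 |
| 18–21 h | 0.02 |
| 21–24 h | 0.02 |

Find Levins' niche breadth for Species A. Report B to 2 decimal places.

Σpᵢ² = 0.18² + 0.02² + 0.02² + 0.32² + 0.34² + 0.08² + 0.02² + 0.02² = 0.0324 + 0.0004 + 0.0004 + 0.1024 + 0.1156 + 0.0064 + 0.0004 + 0.0004 = 0.2584
B = 1 / 0.2584 = 3.8700

3.87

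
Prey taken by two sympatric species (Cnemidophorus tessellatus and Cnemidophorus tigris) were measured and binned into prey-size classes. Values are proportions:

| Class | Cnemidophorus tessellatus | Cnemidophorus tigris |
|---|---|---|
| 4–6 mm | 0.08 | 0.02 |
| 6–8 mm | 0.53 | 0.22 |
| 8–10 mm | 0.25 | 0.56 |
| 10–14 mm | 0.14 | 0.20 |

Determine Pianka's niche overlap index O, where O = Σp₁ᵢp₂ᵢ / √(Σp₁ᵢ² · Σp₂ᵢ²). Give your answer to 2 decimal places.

0.74

Σ p₁ᵢp₂ᵢ = 0.0016 + 0.1166 + 0.1400 + 0.0280 = 0.2862
Σp_1ᵢ² = 0.08² + 0.53² + 0.25² + 0.14² = 0.0064 + 0.2809 + 0.0625 + 0.0196 = 0.3694
Σp_2ᵢ² = 0.02² + 0.22² + 0.56² + 0.20² = 0.0004 + 0.0484 + 0.3136 + 0.0400 = 0.4024
O = 0.2862 / √(0.3694 × 0.4024) = 0.2862 / 0.38555 = 0.7423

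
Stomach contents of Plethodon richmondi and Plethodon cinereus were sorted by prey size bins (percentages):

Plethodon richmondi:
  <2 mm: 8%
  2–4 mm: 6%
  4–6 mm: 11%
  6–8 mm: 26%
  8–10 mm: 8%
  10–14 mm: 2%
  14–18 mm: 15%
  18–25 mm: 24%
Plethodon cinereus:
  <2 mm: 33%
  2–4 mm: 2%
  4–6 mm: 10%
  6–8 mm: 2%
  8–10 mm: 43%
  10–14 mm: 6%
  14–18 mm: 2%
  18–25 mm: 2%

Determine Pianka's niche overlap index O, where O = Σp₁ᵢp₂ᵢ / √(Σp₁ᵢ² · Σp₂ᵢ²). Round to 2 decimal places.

Convert percentages to proportions (divide by 100).
Σ p₁ᵢp₂ᵢ = 0.0264 + 0.0012 + 0.0110 + 0.0052 + 0.0344 + 0.0012 + 0.0030 + 0.0048 = 0.0872
Σp_1ᵢ² = 0.08² + 0.06² + 0.11² + 0.26² + 0.08² + 0.02² + 0.15² + 0.24² = 0.0064 + 0.0036 + 0.0121 + 0.0676 + 0.0064 + 0.0004 + 0.0225 + 0.0576 = 0.1766
Σp_2ᵢ² = 0.33² + 0.02² + 0.10² + 0.02² + 0.43² + 0.06² + 0.02² + 0.02² = 0.1089 + 0.0004 + 0.0100 + 0.0004 + 0.1849 + 0.0036 + 0.0004 + 0.0004 = 0.3090
O = 0.0872 / √(0.1766 × 0.3090) = 0.0872 / 0.23360 = 0.3733

0.37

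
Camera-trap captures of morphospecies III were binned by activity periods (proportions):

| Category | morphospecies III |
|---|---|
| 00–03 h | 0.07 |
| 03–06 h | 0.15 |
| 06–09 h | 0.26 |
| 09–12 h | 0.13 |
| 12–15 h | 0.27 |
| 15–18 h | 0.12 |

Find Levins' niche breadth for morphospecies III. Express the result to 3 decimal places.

5.020

Σpᵢ² = 0.07² + 0.15² + 0.26² + 0.13² + 0.27² + 0.12² = 0.0049 + 0.0225 + 0.0676 + 0.0169 + 0.0729 + 0.0144 = 0.1992
B = 1 / 0.1992 = 5.02008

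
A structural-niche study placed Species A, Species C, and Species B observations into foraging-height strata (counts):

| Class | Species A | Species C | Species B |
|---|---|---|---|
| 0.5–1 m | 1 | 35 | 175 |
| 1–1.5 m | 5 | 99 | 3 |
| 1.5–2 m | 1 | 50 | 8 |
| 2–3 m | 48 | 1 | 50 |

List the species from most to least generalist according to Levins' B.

Species C > Species B > Species A

Proportions for Species A (n=55): 1/55=0.0182, 5/55=0.0909, 1/55=0.0182, 48/55=0.8727
Proportions for Species C (n=185): 35/185=0.1892, 99/185=0.5351, 50/185=0.2703, 1/185=0.0054
Proportions for Species B (n=236): 175/236=0.7415, 3/236=0.0127, 8/236=0.0339, 50/236=0.2119
Σp_Aᵢ² = 0.0182² + 0.0909² + 0.0182² + 0.8727² = 0.000331 + 0.008263 + 0.000331 + 0.761605 = 0.770530
B_A = 1 / 0.770530 = 1.2978
Σp_Cᵢ² = 0.1892² + 0.5351² + 0.2703² + 0.0054² = 0.035797 + 0.286332 + 0.073062 + 0.000029 = 0.395220
B_C = 1 / 0.395220 = 2.5302
Σp_Bᵢ² = 0.7415² + 0.0127² + 0.0339² + 0.2119² = 0.549822 + 0.000161 + 0.001149 + 0.044902 = 0.596034
B_B = 1 / 0.596034 = 1.6778
Ranking by B (broadest → narrowest): Species C (2.53) > Species B (1.68) > Species A (1.30)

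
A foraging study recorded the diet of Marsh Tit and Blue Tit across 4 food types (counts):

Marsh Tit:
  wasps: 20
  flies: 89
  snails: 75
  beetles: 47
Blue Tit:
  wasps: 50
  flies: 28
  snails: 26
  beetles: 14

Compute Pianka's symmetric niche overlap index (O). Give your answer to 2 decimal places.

0.74

Proportions for Marsh Tit (n=231): 20/231=0.0866, 89/231=0.3853, 75/231=0.3247, 47/231=0.2035
Proportions for Blue Tit (n=118): 50/118=0.4237, 28/118=0.2373, 26/118=0.2203, 14/118=0.1186
Σ p₁ᵢp₂ᵢ = 0.036692 + 0.091432 + 0.071531 + 0.024135 = 0.223790
Σp_1ᵢ² = 0.0866² + 0.3853² + 0.3247² + 0.2035² = 0.007500 + 0.148456 + 0.105430 + 0.041412 = 0.302798
Σp_2ᵢ² = 0.4237² + 0.2373² + 0.2203² + 0.1186² = 0.179522 + 0.056311 + 0.048532 + 0.014066 = 0.298431
O = 0.223790 / √(0.302798 × 0.298431) = 0.223790 / 0.3006066 = 0.7445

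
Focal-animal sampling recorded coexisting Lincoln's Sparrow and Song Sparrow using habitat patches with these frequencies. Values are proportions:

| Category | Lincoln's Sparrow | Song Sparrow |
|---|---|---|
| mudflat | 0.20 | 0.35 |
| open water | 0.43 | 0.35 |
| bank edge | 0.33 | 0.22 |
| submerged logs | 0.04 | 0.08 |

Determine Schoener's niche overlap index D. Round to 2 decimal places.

Σ|p₁ᵢ − p₂ᵢ| = 0.15 + 0.08 + 0.11 + 0.04 = 0.38
D = 1 − ½ × 0.38 = 1 − 0.190 = 0.8100

0.81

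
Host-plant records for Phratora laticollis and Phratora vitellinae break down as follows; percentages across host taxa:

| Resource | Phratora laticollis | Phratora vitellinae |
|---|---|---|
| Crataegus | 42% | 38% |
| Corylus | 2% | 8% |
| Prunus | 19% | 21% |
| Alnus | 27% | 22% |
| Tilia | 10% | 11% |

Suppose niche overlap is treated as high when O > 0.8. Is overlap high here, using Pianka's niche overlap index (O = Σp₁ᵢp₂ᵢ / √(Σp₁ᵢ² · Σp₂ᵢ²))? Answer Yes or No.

Yes

Convert percentages to proportions (divide by 100).
Σ p₁ᵢp₂ᵢ = 0.1596 + 0.0016 + 0.0399 + 0.0594 + 0.0110 = 0.2715
Σp_1ᵢ² = 0.42² + 0.02² + 0.19² + 0.27² + 0.10² = 0.1764 + 0.0004 + 0.0361 + 0.0729 + 0.0100 = 0.2958
Σp_2ᵢ² = 0.38² + 0.08² + 0.21² + 0.22² + 0.11² = 0.1444 + 0.0064 + 0.0441 + 0.0484 + 0.0121 = 0.2554
O = 0.2715 / √(0.2958 × 0.2554) = 0.2715 / 0.27486 = 0.9878
O = 0.9878 > 0.8 → Yes.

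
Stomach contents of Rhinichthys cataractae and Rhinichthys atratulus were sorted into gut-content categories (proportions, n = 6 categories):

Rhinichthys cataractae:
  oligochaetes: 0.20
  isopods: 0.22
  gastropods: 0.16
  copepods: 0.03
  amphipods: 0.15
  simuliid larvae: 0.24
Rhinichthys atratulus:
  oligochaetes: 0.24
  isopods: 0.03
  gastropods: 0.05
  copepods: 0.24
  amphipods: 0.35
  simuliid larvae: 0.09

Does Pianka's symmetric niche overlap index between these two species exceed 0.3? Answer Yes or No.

Σ p₁ᵢp₂ᵢ = 0.0480 + 0.0066 + 0.0080 + 0.0072 + 0.0525 + 0.0216 = 0.1439
Σp_1ᵢ² = 0.20² + 0.22² + 0.16² + 0.03² + 0.15² + 0.24² = 0.0400 + 0.0484 + 0.0256 + 0.0009 + 0.0225 + 0.0576 = 0.1950
Σp_2ᵢ² = 0.24² + 0.03² + 0.05² + 0.24² + 0.35² + 0.09² = 0.0576 + 0.0009 + 0.0025 + 0.0576 + 0.1225 + 0.0081 = 0.2492
O = 0.1439 / √(0.1950 × 0.2492) = 0.1439 / 0.22044 = 0.6528
O = 0.6528 > 0.3 → Yes.

Yes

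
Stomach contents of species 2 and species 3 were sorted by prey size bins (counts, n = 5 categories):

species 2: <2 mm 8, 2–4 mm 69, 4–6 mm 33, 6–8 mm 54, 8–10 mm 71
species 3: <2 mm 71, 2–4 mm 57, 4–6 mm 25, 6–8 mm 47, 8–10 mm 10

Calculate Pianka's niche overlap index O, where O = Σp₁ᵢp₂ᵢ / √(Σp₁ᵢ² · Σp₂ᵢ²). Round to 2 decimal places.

Proportions for species 2 (n=235): 8/235=0.0340, 69/235=0.2936, 33/235=0.1404, 54/235=0.2298, 71/235=0.3021
Proportions for species 3 (n=210): 71/210=0.3381, 57/210=0.2714, 25/210=0.1190, 47/210=0.2238, 10/210=0.0476
Σ p₁ᵢp₂ᵢ = 0.011495 + 0.079683 + 0.016708 + 0.051429 + 0.014380 = 0.173695
Σp_1ᵢ² = 0.0340² + 0.2936² + 0.1404² + 0.2298² + 0.3021² = 0.001156 + 0.086201 + 0.019712 + 0.052808 + 0.091264 = 0.251141
Σp_2ᵢ² = 0.3381² + 0.2714² + 0.1190² + 0.2238² + 0.0476² = 0.114312 + 0.073658 + 0.014161 + 0.050086 + 0.002266 = 0.254483
O = 0.173695 / √(0.251141 × 0.254483) = 0.173695 / 0.2528065 = 0.6871

0.69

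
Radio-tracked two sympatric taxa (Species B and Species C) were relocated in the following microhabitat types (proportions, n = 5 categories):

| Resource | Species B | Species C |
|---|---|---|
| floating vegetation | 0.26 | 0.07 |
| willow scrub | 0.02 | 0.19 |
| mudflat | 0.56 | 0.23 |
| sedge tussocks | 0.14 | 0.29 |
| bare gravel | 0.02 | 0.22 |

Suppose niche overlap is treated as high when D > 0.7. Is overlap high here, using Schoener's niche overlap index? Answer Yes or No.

Σ|p₁ᵢ − p₂ᵢ| = 0.19 + 0.17 + 0.33 + 0.15 + 0.20 = 1.04
D = 1 − ½ × 1.04 = 1 − 0.520 = 0.4800
D = 0.4800 < 0.7 → No.

No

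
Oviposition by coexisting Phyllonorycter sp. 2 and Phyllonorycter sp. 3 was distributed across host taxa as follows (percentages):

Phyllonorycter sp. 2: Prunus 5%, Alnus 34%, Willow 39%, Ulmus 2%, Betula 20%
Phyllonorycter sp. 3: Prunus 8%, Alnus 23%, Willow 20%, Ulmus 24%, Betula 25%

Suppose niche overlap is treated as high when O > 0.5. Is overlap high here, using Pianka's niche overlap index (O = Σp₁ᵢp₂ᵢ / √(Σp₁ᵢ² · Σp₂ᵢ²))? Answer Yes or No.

Yes

Convert percentages to proportions (divide by 100).
Σ p₁ᵢp₂ᵢ = 0.0040 + 0.0782 + 0.0780 + 0.0048 + 0.0500 = 0.2150
Σp_1ᵢ² = 0.05² + 0.34² + 0.39² + 0.02² + 0.20² = 0.0025 + 0.1156 + 0.1521 + 0.0004 + 0.0400 = 0.3106
Σp_2ᵢ² = 0.08² + 0.23² + 0.20² + 0.24² + 0.25² = 0.0064 + 0.0529 + 0.0400 + 0.0576 + 0.0625 = 0.2194
O = 0.2150 / √(0.3106 × 0.2194) = 0.2150 / 0.26105 = 0.8236
O = 0.8236 > 0.5 → Yes.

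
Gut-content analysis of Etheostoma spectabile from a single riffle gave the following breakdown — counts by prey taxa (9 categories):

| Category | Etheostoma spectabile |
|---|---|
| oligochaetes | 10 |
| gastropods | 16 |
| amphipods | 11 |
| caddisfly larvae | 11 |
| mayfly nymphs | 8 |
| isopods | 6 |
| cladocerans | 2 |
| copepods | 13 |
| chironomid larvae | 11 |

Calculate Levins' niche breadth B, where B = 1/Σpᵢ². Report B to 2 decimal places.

7.81

Proportions for Etheostoma spectabile (n=88): 10/88=0.1136, 16/88=0.1818, 11/88=0.1250, 11/88=0.1250, 8/88=0.0909, 6/88=0.0682, 2/88=0.0227, 13/88=0.1477, 11/88=0.1250
Σpᵢ² = 0.1136² + 0.1818² + 0.1250² + 0.1250² + 0.0909² + 0.0682² + 0.0227² + 0.1477² + 0.1250² = 0.012905 + 0.033051 + 0.015625 + 0.015625 + 0.008263 + 0.004651 + 0.000515 + 0.021815 + 0.015625 = 0.128075
B = 1 / 0.128075 = 7.8079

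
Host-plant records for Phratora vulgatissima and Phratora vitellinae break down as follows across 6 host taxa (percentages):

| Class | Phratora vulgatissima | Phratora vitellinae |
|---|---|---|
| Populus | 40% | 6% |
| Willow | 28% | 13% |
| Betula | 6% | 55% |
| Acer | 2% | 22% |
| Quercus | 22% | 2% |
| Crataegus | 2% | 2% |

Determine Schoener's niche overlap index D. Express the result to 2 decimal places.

0.31

Convert percentages to proportions (divide by 100).
Σ|p₁ᵢ − p₂ᵢ| = 0.34 + 0.15 + 0.49 + 0.20 + 0.20 + 0.00 = 1.38
D = 1 − ½ × 1.38 = 1 − 0.690 = 0.3100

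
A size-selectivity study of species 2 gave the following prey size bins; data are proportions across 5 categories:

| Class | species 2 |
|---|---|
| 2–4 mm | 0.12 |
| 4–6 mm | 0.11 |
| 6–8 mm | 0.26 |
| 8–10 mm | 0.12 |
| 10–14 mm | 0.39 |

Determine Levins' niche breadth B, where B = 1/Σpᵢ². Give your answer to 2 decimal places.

3.84

Σpᵢ² = 0.12² + 0.11² + 0.26² + 0.12² + 0.39² = 0.0144 + 0.0121 + 0.0676 + 0.0144 + 0.1521 = 0.2606
B = 1 / 0.2606 = 3.8373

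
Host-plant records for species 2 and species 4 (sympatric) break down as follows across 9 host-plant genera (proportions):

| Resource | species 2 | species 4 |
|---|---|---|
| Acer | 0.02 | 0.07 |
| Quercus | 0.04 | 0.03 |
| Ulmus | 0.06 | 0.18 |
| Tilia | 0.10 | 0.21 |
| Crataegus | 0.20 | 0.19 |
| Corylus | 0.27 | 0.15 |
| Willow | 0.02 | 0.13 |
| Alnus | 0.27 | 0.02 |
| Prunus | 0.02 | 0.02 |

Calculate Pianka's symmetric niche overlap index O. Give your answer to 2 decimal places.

Σ p₁ᵢp₂ᵢ = 0.0014 + 0.0012 + 0.0108 + 0.0210 + 0.0380 + 0.0405 + 0.0026 + 0.0054 + 0.0004 = 0.1213
Σp_1ᵢ² = 0.02² + 0.04² + 0.06² + 0.10² + 0.20² + 0.27² + 0.02² + 0.27² + 0.02² = 0.0004 + 0.0016 + 0.0036 + 0.0100 + 0.0400 + 0.0729 + 0.0004 + 0.0729 + 0.0004 = 0.2022
Σp_2ᵢ² = 0.07² + 0.03² + 0.18² + 0.21² + 0.19² + 0.15² + 0.13² + 0.02² + 0.02² = 0.0049 + 0.0009 + 0.0324 + 0.0441 + 0.0361 + 0.0225 + 0.0169 + 0.0004 + 0.0004 = 0.1586
O = 0.1213 / √(0.2022 × 0.1586) = 0.1213 / 0.17908 = 0.6774

0.68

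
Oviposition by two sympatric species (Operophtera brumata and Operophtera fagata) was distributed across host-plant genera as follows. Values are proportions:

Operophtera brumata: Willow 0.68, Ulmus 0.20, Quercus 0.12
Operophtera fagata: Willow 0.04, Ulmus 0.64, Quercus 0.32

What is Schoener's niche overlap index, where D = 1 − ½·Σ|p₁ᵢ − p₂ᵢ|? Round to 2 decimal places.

0.36

Σ|p₁ᵢ − p₂ᵢ| = 0.64 + 0.44 + 0.20 = 1.28
D = 1 − ½ × 1.28 = 1 − 0.640 = 0.3600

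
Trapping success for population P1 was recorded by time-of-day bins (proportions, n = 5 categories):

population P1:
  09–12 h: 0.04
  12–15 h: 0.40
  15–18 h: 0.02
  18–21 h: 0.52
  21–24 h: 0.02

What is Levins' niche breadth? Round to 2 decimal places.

2.31

Σpᵢ² = 0.04² + 0.40² + 0.02² + 0.52² + 0.02² = 0.0016 + 0.1600 + 0.0004 + 0.2704 + 0.0004 = 0.4328
B = 1 / 0.4328 = 2.3105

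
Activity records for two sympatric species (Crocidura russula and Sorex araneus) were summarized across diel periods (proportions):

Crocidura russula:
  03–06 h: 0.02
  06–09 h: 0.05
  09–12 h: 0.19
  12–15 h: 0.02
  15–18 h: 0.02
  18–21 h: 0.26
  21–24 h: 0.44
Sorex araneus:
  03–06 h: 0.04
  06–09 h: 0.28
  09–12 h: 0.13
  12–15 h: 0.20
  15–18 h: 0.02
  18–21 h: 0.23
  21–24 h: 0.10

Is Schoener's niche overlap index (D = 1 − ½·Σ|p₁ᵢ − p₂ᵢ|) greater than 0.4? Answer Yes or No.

Σ|p₁ᵢ − p₂ᵢ| = 0.02 + 0.23 + 0.06 + 0.18 + 0.00 + 0.03 + 0.34 = 0.86
D = 1 − ½ × 0.86 = 1 − 0.430 = 0.5700
D = 0.5700 > 0.4 → Yes.

Yes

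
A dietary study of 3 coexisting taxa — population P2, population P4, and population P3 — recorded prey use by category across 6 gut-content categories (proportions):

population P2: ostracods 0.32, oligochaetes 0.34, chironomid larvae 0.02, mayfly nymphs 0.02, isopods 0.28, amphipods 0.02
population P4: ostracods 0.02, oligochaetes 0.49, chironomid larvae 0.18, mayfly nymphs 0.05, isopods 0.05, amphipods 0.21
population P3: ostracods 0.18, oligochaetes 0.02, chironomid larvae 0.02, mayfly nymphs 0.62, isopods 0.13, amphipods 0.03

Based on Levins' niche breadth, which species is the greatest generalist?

population P2

Σp_P2ᵢ² = 0.32² + 0.34² + 0.02² + 0.02² + 0.28² + 0.02² = 0.1024 + 0.1156 + 0.0004 + 0.0004 + 0.0784 + 0.0004 = 0.2976
B_P2 = 1 / 0.2976 = 3.3602
Σp_P4ᵢ² = 0.02² + 0.49² + 0.18² + 0.05² + 0.05² + 0.21² = 0.0004 + 0.2401 + 0.0324 + 0.0025 + 0.0025 + 0.0441 = 0.3220
B_P4 = 1 / 0.3220 = 3.1056
Σp_P3ᵢ² = 0.18² + 0.02² + 0.02² + 0.62² + 0.13² + 0.03² = 0.0324 + 0.0004 + 0.0004 + 0.3844 + 0.0169 + 0.0009 = 0.4354
B_P3 = 1 / 0.4354 = 2.2967
Highest B → broadest niche (most generalist): population P2 (B = 3.36).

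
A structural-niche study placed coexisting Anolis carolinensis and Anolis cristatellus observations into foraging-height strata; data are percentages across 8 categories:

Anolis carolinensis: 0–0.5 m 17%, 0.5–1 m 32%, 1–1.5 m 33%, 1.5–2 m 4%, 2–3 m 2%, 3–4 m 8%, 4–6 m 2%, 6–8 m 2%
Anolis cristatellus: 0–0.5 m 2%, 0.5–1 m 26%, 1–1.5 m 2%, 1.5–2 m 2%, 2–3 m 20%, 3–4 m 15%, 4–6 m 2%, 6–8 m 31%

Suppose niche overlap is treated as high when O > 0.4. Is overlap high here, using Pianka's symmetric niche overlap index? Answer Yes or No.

Yes

Convert percentages to proportions (divide by 100).
Σ p₁ᵢp₂ᵢ = 0.0034 + 0.0832 + 0.0066 + 0.0008 + 0.0040 + 0.0120 + 0.0004 + 0.0062 = 0.1166
Σp_1ᵢ² = 0.17² + 0.32² + 0.33² + 0.04² + 0.02² + 0.08² + 0.02² + 0.02² = 0.0289 + 0.1024 + 0.1089 + 0.0016 + 0.0004 + 0.0064 + 0.0004 + 0.0004 = 0.2494
Σp_2ᵢ² = 0.02² + 0.26² + 0.02² + 0.02² + 0.20² + 0.15² + 0.02² + 0.31² = 0.0004 + 0.0676 + 0.0004 + 0.0004 + 0.0400 + 0.0225 + 0.0004 + 0.0961 = 0.2278
O = 0.1166 / √(0.2494 × 0.2278) = 0.1166 / 0.23836 = 0.4892
O = 0.4892 > 0.4 → Yes.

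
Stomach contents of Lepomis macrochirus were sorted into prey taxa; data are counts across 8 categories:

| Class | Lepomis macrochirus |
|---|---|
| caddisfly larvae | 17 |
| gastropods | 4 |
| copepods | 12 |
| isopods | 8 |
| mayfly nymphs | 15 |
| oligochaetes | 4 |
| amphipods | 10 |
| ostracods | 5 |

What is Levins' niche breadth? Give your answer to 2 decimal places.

Proportions for Lepomis macrochirus (n=75): 17/75=0.2267, 4/75=0.0533, 12/75=0.1600, 8/75=0.1067, 15/75=0.2000, 4/75=0.0533, 10/75=0.1333, 5/75=0.0667
Σpᵢ² = 0.2267² + 0.0533² + 0.1600² + 0.1067² + 0.2000² + 0.0533² + 0.1333² + 0.0667² = 0.051393 + 0.002841 + 0.025600 + 0.011385 + 0.040000 + 0.002841 + 0.017769 + 0.004449 = 0.156278
B = 1 / 0.156278 = 6.3989

6.40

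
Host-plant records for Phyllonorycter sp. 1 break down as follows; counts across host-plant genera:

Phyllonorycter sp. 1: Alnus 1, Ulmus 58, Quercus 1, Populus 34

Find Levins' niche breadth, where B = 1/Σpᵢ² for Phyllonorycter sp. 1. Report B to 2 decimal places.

Proportions for Phyllonorycter sp. 1 (n=94): 1/94=0.0106, 58/94=0.6170, 1/94=0.0106, 34/94=0.3617
Σpᵢ² = 0.0106² + 0.6170² + 0.0106² + 0.3617² = 0.000112 + 0.380689 + 0.000112 + 0.130827 = 0.511740
B = 1 / 0.511740 = 1.9541

1.95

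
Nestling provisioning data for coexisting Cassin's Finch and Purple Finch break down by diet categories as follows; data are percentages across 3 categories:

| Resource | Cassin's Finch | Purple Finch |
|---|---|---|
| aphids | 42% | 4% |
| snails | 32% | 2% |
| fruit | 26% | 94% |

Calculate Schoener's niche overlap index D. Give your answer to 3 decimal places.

Convert percentages to proportions (divide by 100).
Σ|p₁ᵢ − p₂ᵢ| = 0.38 + 0.30 + 0.68 = 1.36
D = 1 − ½ × 1.36 = 1 − 0.680 = 0.32000

0.320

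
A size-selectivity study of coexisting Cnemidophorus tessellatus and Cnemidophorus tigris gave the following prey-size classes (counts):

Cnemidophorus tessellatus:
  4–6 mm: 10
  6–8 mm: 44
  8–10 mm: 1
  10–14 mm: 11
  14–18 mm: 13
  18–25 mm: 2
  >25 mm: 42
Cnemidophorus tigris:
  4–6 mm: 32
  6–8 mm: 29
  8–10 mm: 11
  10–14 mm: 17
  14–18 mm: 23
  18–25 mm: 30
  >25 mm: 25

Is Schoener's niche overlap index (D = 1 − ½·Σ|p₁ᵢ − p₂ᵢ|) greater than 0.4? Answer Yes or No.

Proportions for Cnemidophorus tessellatus (n=123): 10/123=0.0813, 44/123=0.3577, 1/123=0.0081, 11/123=0.0894, 13/123=0.1057, 2/123=0.0163, 42/123=0.3415
Proportions for Cnemidophorus tigris (n=167): 32/167=0.1916, 29/167=0.1737, 11/167=0.0659, 17/167=0.1018, 23/167=0.1377, 30/167=0.1796, 25/167=0.1497
Σ|p₁ᵢ − p₂ᵢ| = 0.1103 + 0.1840 + 0.0578 + 0.0124 + 0.0320 + 0.1633 + 0.1918 = 0.7516
D = 1 − ½ × 0.7516 = 1 − 0.37580 = 0.62420
D = 0.62420 > 0.4 → Yes.

Yes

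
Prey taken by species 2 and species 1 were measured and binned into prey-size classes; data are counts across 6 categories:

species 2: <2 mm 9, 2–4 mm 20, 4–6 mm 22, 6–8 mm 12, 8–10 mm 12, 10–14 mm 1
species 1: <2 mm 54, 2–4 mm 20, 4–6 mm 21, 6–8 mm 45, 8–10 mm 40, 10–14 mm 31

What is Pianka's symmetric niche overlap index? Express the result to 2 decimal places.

Proportions for species 2 (n=76): 9/76=0.1184, 20/76=0.2632, 22/76=0.2895, 12/76=0.1579, 12/76=0.1579, 1/76=0.0132
Proportions for species 1 (n=211): 54/211=0.2559, 20/211=0.0948, 21/211=0.0995, 45/211=0.2133, 40/211=0.1896, 31/211=0.1469
Σ p₁ᵢp₂ᵢ = 0.030299 + 0.024951 + 0.028805 + 0.033680 + 0.029938 + 0.001939 = 0.149612
Σp_1ᵢ² = 0.1184² + 0.2632² + 0.2895² + 0.1579² + 0.1579² + 0.0132² = 0.014019 + 0.069274 + 0.083810 + 0.024932 + 0.024932 + 0.000174 = 0.217141
Σp_2ᵢ² = 0.2559² + 0.0948² + 0.0995² + 0.2133² + 0.1896² + 0.1469² = 0.065485 + 0.008987 + 0.009900 + 0.045497 + 0.035948 + 0.021580 = 0.187397
O = 0.149612 / √(0.217141 × 0.187397) = 0.149612 / 0.2017215 = 0.7417

0.74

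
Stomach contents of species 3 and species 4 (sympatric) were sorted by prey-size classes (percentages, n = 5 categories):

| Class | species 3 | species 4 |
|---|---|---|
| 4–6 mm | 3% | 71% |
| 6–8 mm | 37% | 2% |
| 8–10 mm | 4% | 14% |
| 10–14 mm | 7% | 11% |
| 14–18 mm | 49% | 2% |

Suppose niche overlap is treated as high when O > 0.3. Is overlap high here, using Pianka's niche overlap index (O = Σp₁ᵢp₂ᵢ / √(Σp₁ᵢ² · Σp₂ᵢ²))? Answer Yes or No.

Convert percentages to proportions (divide by 100).
Σ p₁ᵢp₂ᵢ = 0.0213 + 0.0074 + 0.0056 + 0.0077 + 0.0098 = 0.0518
Σp_1ᵢ² = 0.03² + 0.37² + 0.04² + 0.07² + 0.49² = 0.0009 + 0.1369 + 0.0016 + 0.0049 + 0.2401 = 0.3844
Σp_2ᵢ² = 0.71² + 0.02² + 0.14² + 0.11² + 0.02² = 0.5041 + 0.0004 + 0.0196 + 0.0121 + 0.0004 = 0.5366
O = 0.0518 / √(0.3844 × 0.5366) = 0.0518 / 0.45417 = 0.1141
O = 0.1141 < 0.3 → No.

No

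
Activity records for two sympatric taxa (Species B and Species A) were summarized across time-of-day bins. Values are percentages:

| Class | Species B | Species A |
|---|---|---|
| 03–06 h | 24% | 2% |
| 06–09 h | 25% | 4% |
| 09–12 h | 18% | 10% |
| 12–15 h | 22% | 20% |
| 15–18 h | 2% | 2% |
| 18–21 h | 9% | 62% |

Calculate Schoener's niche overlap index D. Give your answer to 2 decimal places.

Convert percentages to proportions (divide by 100).
Σ|p₁ᵢ − p₂ᵢ| = 0.22 + 0.21 + 0.08 + 0.02 + 0.00 + 0.53 = 1.06
D = 1 − ½ × 1.06 = 1 − 0.530 = 0.4700

0.47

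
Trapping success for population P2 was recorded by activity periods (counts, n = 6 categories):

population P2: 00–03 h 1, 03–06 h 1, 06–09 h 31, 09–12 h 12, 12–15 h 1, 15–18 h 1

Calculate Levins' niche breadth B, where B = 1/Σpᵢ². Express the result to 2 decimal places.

Proportions for population P2 (n=47): 1/47=0.0213, 1/47=0.0213, 31/47=0.6596, 12/47=0.2553, 1/47=0.0213, 1/47=0.0213
Σpᵢ² = 0.0213² + 0.0213² + 0.6596² + 0.2553² + 0.0213² + 0.0213² = 0.000454 + 0.000454 + 0.435072 + 0.065178 + 0.000454 + 0.000454 = 0.502066
B = 1 / 0.502066 = 1.9918

1.99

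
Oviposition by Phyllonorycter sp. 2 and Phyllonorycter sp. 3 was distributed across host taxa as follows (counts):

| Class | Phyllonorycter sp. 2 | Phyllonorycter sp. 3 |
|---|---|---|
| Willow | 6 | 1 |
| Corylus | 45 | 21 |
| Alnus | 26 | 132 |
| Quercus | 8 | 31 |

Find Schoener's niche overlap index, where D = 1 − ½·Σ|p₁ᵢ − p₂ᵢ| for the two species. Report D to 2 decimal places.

Proportions for Phyllonorycter sp. 2 (n=85): 6/85=0.0706, 45/85=0.5294, 26/85=0.3059, 8/85=0.0941
Proportions for Phyllonorycter sp. 3 (n=185): 1/185=0.0054, 21/185=0.1135, 132/185=0.7135, 31/185=0.1676
Σ|p₁ᵢ − p₂ᵢ| = 0.0652 + 0.4159 + 0.4076 + 0.0735 = 0.9622
D = 1 − ½ × 0.9622 = 1 − 0.48110 = 0.51890

0.52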